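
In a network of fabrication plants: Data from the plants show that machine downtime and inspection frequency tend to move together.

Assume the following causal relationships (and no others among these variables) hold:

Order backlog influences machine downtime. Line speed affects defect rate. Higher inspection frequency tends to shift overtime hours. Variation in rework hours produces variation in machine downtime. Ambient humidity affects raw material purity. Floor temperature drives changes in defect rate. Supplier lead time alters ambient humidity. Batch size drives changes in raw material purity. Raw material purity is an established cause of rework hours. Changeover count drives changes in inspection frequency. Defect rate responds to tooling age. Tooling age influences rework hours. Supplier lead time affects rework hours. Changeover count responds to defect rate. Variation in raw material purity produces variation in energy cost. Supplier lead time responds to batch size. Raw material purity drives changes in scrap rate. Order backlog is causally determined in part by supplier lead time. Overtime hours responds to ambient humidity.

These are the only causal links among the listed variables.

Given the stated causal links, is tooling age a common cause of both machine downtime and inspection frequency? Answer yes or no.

yes

Tooling age has a causal path to machine downtime (tooling age → rework hours → machine downtime) and to inspection frequency (tooling age → defect rate → changeover count → inspection frequency), so it is a common cause of both — a confounder.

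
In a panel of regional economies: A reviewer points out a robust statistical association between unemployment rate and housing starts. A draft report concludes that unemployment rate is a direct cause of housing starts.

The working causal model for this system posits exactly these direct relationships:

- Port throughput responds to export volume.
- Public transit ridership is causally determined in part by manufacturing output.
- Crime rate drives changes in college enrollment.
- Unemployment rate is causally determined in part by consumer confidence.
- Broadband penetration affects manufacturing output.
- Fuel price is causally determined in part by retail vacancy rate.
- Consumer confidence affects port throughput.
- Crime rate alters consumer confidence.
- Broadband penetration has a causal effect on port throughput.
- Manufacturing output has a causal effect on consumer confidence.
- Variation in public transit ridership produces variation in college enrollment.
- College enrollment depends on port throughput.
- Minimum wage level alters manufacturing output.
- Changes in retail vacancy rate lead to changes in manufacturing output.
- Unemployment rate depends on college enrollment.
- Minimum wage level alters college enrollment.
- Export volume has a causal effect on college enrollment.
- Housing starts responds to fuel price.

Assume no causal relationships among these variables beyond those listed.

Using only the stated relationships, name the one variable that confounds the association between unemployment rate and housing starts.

Retail vacancy rate has a causal path to unemployment rate (retail vacancy rate → manufacturing output → consumer confidence → unemployment rate) and a separate causal path to housing starts (retail vacancy rate → fuel price → housing starts), so it is a common cause of both.
No stated relationship gives unemployment rate a causal route to housing starts, so the correlation is explained by the shared upstream cause rather than a direct effect.

retail vacancy rate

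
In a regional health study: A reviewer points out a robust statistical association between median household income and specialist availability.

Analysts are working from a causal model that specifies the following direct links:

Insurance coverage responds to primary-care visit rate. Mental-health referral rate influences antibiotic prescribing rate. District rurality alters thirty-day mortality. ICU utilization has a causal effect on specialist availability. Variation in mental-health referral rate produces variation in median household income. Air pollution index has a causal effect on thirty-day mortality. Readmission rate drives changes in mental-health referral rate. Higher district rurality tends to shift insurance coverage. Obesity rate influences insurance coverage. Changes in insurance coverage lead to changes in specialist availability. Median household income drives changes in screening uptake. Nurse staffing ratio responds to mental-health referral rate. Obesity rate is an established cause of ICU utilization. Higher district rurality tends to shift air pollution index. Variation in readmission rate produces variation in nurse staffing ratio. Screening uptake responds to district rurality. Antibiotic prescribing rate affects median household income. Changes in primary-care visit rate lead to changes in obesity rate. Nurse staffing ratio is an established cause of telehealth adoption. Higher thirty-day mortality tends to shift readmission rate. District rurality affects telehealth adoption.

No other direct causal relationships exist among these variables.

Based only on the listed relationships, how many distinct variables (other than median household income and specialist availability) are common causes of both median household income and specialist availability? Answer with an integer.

1

The common causes are: district rurality (to median household income via district rurality → thirty-day mortality → readmission rate → mental-health referral rate → median household income; to specialist availability via district rurality → insurance coverage → specialist availability).
Every other variable lacks a causal path to at least one of median household income and specialist availability.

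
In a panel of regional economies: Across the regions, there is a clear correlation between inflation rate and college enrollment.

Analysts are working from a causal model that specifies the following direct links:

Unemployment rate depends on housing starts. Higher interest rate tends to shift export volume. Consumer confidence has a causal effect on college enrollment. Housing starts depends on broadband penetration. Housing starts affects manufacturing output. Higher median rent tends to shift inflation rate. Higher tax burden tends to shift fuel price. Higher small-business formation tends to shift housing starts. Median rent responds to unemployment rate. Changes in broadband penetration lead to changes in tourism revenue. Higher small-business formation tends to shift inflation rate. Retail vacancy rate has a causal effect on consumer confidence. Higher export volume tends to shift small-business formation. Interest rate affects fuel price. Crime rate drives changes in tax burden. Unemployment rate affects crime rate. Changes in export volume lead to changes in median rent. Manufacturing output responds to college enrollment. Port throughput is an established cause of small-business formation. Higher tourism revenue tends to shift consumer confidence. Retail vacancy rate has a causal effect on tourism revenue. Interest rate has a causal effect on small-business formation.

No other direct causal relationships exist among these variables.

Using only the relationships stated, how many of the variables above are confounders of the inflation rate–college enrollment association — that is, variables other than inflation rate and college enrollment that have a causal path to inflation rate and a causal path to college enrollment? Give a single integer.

1

The common causes are: broadband penetration (to inflation rate via broadband penetration → housing starts → unemployment rate → median rent → inflation rate; to college enrollment via broadband penetration → tourism revenue → consumer confidence → college enrollment).
Every other variable lacks a causal path to at least one of inflation rate and college enrollment.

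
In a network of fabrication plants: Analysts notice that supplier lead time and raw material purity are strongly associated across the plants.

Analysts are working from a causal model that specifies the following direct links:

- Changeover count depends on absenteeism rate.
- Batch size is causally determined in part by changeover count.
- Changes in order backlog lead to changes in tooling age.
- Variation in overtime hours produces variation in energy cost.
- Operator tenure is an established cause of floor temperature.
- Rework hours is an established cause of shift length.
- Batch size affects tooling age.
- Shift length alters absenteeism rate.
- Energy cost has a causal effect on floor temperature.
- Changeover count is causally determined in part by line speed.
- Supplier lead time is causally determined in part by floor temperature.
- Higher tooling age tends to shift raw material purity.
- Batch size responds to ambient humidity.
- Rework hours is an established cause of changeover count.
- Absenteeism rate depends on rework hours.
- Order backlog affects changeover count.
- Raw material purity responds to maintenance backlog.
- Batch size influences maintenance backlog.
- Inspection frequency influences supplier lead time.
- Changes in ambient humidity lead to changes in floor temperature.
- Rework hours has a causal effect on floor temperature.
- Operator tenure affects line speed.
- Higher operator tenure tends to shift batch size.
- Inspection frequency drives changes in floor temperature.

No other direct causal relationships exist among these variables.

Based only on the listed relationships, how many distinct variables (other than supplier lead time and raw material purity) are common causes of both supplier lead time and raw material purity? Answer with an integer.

3

The common causes are: ambient humidity (to supplier lead time via ambient humidity → floor temperature → supplier lead time; to raw material purity via ambient humidity → batch size → tooling age → raw material purity); operator tenure (to supplier lead time via operator tenure → floor temperature → supplier lead time; to raw material purity via operator tenure → batch size → tooling age → raw material purity); rework hours (to supplier lead time via rework hours → floor temperature → supplier lead time; to raw material purity via rework hours → changeover count → batch size → tooling age → raw material purity).
Every other variable lacks a causal path to at least one of supplier lead time and raw material purity.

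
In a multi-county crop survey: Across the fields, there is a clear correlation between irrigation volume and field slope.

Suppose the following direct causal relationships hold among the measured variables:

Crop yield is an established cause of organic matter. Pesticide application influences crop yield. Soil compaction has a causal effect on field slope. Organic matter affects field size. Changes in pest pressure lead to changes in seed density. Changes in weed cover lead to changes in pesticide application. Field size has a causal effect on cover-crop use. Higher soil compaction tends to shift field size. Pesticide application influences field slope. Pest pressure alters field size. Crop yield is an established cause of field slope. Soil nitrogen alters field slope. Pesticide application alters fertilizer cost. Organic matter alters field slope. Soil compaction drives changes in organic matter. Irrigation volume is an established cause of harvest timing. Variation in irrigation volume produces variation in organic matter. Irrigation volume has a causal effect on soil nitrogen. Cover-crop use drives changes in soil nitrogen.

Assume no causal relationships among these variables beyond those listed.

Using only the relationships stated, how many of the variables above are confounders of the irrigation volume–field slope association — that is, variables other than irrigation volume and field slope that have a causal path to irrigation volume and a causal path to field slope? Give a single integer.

No listed variable has a causal path to both irrigation volume and field slope, so there are no common causes.

0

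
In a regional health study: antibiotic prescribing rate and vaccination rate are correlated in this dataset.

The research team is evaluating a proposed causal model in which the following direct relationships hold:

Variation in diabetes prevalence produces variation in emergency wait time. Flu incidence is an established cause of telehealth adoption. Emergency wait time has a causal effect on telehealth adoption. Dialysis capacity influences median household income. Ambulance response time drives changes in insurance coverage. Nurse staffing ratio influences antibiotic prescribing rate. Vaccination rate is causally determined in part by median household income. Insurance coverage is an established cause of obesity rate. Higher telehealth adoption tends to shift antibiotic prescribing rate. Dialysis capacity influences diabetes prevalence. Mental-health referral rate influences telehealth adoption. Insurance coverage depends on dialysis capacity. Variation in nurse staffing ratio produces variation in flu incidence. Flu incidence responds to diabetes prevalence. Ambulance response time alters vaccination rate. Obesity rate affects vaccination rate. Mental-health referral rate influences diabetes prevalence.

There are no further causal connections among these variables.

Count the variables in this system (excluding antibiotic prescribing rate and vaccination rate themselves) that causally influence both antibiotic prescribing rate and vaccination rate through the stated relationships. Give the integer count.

1

The common causes are: dialysis capacity (to antibiotic prescribing rate via dialysis capacity → diabetes prevalence → emergency wait time → telehealth adoption → antibiotic prescribing rate; to vaccination rate via dialysis capacity → median household income → vaccination rate).
Every other variable lacks a causal path to at least one of antibiotic prescribing rate and vaccination rate.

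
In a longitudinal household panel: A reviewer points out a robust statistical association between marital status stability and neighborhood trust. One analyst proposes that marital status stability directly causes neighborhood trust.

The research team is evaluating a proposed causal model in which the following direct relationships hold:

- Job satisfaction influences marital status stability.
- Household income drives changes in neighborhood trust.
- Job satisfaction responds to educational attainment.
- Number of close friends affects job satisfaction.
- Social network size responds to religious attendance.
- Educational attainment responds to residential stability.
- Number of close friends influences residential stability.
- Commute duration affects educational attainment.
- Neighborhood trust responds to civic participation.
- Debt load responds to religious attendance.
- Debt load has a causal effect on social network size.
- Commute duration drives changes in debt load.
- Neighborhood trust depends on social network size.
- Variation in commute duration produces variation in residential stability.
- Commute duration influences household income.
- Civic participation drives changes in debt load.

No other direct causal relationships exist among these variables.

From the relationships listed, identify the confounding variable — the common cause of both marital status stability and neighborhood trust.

Commute duration has a causal path to marital status stability (commute duration → educational attainment → job satisfaction → marital status stability) and a separate causal path to neighborhood trust (commute duration → household income → neighborhood trust), so it is a common cause of both.
No stated relationship gives marital status stability a causal route to neighborhood trust, so the correlation is explained by the shared upstream cause rather than a direct effect.

commute duration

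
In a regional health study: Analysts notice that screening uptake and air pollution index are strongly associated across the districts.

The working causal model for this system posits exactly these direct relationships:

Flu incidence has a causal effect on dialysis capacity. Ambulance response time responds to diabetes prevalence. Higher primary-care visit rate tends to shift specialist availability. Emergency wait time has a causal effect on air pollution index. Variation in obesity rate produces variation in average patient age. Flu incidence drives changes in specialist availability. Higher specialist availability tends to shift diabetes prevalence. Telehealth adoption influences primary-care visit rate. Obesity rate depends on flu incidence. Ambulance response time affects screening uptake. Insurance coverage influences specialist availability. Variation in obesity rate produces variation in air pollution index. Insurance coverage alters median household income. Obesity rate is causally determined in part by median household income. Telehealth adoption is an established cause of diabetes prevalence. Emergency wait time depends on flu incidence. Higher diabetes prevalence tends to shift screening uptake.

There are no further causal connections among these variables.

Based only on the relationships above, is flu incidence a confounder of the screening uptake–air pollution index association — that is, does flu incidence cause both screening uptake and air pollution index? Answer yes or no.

yes

Flu incidence has a causal path to screening uptake (flu incidence → specialist availability → diabetes prevalence → screening uptake) and to air pollution index (flu incidence → obesity rate → air pollution index), so it is a common cause of both — a confounder.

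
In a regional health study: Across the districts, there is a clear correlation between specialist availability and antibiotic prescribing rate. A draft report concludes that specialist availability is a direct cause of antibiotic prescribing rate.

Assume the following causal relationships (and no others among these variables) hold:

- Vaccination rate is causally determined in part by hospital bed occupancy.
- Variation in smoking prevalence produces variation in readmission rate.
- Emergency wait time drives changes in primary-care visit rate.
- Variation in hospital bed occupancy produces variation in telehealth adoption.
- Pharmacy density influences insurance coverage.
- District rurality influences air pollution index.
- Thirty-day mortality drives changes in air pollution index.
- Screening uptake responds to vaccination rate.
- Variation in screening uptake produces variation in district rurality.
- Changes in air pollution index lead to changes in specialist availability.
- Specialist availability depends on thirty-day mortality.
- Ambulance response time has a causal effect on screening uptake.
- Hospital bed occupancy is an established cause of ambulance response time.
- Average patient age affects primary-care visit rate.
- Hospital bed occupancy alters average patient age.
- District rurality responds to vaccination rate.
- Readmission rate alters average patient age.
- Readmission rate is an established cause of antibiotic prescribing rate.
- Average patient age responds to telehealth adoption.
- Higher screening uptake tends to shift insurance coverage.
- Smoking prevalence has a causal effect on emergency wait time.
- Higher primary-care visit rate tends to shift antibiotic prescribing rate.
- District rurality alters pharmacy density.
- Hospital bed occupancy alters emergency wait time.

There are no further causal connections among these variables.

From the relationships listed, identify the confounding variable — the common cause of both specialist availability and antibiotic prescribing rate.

Hospital bed occupancy has a causal path to specialist availability (hospital bed occupancy → vaccination rate → district rurality → air pollution index → specialist availability) and a separate causal path to antibiotic prescribing rate (hospital bed occupancy → average patient age → primary-care visit rate → antibiotic prescribing rate), so it is a common cause of both.
No stated relationship gives specialist availability a causal route to antibiotic prescribing rate, so the correlation is explained by the shared upstream cause rather than a direct effect.

hospital bed occupancy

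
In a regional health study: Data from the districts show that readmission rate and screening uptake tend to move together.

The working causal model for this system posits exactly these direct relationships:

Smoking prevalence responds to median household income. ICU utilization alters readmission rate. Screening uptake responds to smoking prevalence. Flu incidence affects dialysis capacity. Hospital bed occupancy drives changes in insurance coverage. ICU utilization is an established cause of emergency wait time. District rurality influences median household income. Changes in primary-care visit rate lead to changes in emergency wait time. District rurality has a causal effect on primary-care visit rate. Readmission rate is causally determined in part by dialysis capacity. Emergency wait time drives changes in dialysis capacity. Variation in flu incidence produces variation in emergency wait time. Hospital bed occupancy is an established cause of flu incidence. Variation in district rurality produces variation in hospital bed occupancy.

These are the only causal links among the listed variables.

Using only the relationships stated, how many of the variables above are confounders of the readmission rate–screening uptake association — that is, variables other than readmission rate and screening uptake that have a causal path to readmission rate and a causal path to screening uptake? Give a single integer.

The common causes are: district rurality (to readmission rate via district rurality → hospital bed occupancy → flu incidence → dialysis capacity → readmission rate; to screening uptake via district rurality → median household income → smoking prevalence → screening uptake).
Every other variable lacks a causal path to at least one of readmission rate and screening uptake.

1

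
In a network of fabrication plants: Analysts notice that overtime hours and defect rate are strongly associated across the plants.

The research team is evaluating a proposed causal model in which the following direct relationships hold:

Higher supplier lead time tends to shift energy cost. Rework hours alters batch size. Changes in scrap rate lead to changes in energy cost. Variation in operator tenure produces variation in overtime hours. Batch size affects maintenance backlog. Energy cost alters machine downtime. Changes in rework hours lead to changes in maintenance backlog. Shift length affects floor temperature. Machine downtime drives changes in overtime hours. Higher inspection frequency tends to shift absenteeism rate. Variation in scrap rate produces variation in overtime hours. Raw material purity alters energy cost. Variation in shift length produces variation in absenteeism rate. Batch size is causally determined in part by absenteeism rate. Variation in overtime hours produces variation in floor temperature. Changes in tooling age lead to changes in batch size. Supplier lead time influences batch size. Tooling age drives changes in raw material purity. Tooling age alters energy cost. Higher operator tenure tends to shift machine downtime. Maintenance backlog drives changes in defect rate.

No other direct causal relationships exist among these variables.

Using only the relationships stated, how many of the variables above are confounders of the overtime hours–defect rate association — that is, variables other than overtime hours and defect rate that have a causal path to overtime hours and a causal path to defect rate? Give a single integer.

2

The common causes are: supplier lead time (to overtime hours via supplier lead time → energy cost → machine downtime → overtime hours; to defect rate via supplier lead time → batch size → maintenance backlog → defect rate); tooling age (to overtime hours via tooling age → energy cost → machine downtime → overtime hours; to defect rate via tooling age → batch size → maintenance backlog → defect rate).
Every other variable lacks a causal path to at least one of overtime hours and defect rate.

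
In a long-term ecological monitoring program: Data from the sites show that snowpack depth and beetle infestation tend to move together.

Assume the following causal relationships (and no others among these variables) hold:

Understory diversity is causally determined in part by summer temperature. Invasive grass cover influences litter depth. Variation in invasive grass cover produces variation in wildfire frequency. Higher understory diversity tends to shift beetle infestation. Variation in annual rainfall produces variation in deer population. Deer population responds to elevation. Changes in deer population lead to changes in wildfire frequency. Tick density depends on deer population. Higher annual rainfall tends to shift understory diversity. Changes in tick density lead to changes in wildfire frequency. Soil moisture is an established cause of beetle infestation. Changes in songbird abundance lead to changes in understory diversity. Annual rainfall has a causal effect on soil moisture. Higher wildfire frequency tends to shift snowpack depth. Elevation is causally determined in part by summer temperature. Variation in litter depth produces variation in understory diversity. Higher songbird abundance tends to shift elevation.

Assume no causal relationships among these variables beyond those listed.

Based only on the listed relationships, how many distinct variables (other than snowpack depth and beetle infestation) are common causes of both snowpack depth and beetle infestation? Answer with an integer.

The common causes are: annual rainfall (to snowpack depth via annual rainfall → deer population → wildfire frequency → snowpack depth; to beetle infestation via annual rainfall → soil moisture → beetle infestation); invasive grass cover (to snowpack depth via invasive grass cover → wildfire frequency → snowpack depth; to beetle infestation via invasive grass cover → litter depth → understory diversity → beetle infestation); songbird abundance (to snowpack depth via songbird abundance → elevation → deer population → wildfire frequency → snowpack depth; to beetle infestation via songbird abundance → understory diversity → beetle infestation); summer temperature (to snowpack depth via summer temperature → elevation → deer population → wildfire frequency → snowpack depth; to beetle infestation via summer temperature → understory diversity → beetle infestation).
Every other variable lacks a causal path to at least one of snowpack depth and beetle infestation.

4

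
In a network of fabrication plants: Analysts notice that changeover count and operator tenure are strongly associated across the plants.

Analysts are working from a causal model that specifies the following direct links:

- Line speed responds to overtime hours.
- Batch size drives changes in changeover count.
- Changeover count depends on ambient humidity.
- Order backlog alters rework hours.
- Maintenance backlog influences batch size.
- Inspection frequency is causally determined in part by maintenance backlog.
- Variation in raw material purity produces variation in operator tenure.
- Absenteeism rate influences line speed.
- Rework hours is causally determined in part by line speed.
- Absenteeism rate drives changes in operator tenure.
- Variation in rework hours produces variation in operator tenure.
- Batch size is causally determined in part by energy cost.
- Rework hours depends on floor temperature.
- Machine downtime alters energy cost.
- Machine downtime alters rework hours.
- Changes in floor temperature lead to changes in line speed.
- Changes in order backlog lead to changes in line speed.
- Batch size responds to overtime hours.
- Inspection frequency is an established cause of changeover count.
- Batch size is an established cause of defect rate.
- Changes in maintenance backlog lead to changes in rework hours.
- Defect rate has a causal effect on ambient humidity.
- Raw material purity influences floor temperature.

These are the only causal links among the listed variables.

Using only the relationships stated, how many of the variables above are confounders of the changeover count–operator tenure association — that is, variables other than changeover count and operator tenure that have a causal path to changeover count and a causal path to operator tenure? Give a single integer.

The common causes are: machine downtime (to changeover count via machine downtime → energy cost → batch size → changeover count; to operator tenure via machine downtime → rework hours → operator tenure); maintenance backlog (to changeover count via maintenance backlog → inspection frequency → changeover count; to operator tenure via maintenance backlog → rework hours → operator tenure); overtime hours (to changeover count via overtime hours → batch size → changeover count; to operator tenure via overtime hours → line speed → rework hours → operator tenure).
Every other variable lacks a causal path to at least one of changeover count and operator tenure.

3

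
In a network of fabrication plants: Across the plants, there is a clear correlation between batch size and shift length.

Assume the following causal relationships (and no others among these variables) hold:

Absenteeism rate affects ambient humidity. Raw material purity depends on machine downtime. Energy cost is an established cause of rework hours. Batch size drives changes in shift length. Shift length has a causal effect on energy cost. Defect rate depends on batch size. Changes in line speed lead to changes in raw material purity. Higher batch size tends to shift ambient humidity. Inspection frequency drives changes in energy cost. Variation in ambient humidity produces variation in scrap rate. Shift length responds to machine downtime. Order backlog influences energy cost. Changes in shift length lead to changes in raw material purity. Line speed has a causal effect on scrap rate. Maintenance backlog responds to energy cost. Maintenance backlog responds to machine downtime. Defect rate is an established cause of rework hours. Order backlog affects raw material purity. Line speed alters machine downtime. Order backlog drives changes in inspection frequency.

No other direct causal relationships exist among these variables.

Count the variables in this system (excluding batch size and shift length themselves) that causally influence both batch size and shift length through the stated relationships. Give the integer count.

No listed variable has a causal path to both batch size and shift length, so there are no common causes.

0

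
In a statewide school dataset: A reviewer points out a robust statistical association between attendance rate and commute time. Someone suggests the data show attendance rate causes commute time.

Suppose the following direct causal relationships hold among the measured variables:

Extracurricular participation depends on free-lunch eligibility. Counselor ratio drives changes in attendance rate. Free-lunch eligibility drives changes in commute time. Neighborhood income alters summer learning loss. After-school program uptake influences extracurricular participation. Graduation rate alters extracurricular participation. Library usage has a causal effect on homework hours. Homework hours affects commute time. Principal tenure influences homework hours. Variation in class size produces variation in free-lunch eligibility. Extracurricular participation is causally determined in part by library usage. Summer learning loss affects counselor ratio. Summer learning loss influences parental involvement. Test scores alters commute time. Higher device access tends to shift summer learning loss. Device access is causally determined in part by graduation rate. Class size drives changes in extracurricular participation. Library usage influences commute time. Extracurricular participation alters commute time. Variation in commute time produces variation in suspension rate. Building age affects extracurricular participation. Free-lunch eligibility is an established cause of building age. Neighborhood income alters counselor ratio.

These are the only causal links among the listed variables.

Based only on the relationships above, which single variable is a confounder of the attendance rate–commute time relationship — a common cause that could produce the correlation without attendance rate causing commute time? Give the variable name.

Graduation rate has a causal path to attendance rate (graduation rate → device access → summer learning loss → counselor ratio → attendance rate) and a separate causal path to commute time (graduation rate → extracurricular participation → commute time), so it is a common cause of both.
No stated relationship gives attendance rate a causal route to commute time, so the correlation is explained by the shared upstream cause rather than a direct effect.

graduation rate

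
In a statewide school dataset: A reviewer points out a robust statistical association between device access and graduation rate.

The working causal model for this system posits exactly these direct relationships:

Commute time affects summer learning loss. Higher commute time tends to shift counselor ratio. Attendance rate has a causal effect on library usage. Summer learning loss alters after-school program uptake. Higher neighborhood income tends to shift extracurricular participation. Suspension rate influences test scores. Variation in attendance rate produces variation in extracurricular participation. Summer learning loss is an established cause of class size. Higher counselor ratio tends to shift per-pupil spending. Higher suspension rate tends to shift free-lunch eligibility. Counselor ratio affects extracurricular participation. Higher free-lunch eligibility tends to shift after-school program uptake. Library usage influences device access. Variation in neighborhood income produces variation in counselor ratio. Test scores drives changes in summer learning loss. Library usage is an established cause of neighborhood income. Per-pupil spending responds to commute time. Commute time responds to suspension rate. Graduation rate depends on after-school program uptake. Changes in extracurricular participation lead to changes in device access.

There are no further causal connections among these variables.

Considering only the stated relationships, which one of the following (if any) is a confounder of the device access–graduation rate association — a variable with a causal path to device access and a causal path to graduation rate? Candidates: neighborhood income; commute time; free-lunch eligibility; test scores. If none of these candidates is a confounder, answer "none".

commute time

Commute time causes device access (commute time → counselor ratio → extracurricular participation → device access) and also causes graduation rate (commute time → summer learning loss → after-school program uptake → graduation rate); it is a common cause of both.
Each of the other candidates lacks a causal path to at least one of device access and graduation rate, so they do not confound the relationship.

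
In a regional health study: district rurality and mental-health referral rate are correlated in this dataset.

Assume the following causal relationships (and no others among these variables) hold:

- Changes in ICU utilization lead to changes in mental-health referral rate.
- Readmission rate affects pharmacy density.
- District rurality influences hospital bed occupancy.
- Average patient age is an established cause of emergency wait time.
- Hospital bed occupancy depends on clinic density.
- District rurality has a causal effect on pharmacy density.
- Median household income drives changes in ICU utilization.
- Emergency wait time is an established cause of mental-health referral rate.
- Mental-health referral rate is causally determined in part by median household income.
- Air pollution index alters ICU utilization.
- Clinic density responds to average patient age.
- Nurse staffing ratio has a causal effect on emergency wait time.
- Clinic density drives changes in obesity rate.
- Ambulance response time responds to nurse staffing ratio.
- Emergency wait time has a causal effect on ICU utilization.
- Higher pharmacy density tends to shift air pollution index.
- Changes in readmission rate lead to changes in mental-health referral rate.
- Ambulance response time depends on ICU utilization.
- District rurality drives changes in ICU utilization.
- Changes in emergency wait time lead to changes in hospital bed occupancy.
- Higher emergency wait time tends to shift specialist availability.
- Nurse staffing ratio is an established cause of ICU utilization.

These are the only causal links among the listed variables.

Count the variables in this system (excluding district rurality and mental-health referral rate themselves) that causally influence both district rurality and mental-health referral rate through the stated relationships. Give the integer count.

0

No listed variable has a causal path to both district rurality and mental-health referral rate, so there are no common causes.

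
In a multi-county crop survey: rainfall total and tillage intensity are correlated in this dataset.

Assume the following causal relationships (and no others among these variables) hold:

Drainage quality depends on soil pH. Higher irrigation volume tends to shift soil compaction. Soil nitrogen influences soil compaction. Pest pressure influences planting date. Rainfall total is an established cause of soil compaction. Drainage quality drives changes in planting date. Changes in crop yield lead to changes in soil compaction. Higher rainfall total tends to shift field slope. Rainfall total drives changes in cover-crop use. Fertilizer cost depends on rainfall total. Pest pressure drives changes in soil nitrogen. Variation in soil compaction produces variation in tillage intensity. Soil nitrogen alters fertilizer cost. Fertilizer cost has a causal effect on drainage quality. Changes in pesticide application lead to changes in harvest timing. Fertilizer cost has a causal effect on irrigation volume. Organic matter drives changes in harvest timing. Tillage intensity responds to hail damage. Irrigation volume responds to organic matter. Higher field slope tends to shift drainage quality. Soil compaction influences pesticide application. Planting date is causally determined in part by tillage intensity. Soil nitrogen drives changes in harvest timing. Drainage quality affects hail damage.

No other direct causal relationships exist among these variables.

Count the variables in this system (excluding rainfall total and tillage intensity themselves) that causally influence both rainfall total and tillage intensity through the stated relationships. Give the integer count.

No listed variable has a causal path to both rainfall total and tillage intensity, so there are no common causes.

0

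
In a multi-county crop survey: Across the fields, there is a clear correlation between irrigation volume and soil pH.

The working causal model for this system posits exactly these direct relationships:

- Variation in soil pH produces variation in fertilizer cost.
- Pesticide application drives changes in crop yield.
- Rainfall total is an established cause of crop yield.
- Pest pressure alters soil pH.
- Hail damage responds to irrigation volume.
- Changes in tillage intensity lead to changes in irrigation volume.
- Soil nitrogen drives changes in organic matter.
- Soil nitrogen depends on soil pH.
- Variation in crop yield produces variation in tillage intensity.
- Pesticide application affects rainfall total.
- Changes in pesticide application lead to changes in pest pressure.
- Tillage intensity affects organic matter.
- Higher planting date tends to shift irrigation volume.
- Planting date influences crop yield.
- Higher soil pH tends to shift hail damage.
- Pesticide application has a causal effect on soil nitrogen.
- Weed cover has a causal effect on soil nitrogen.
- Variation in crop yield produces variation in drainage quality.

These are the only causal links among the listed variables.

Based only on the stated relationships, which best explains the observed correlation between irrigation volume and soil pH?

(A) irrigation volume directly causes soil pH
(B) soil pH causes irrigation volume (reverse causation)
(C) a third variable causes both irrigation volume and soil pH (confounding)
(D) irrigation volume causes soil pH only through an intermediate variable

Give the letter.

Pesticide application causes irrigation volume (pesticide application → crop yield → tillage intensity → irrigation volume) and soil pH (pesticide application → pest pressure → soil pH) — a common cause creating the correlation.
There is no stated path from irrigation volume to soil pH or from soil pH to irrigation volume, so neither direct nor reverse causation applies.

C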